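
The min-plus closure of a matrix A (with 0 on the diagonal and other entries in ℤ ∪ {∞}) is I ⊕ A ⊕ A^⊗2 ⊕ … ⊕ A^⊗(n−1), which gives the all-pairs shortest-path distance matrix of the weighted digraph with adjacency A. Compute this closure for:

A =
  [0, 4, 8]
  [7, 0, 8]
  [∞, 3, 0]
Closure =
  [0, 4, 8]
  [7, 0, 8]
  [10, 3, 0]

This is the Floyd-Warshall all-pairs shortest-path computation. For each intermediate vertex k = 0, 1, …, 2, update dist[i][j] ← min(dist[i][j], dist[i][k] + dist[k][j]). The final matrix gives, for each (i, j), the minimum total weight of any directed path from i to j (possibly empty when i = j).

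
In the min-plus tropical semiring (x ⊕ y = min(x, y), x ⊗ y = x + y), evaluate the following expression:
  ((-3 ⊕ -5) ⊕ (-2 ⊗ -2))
((-3 ⊕ -5) ⊕ (-2 ⊗ -2)) = -5

Expand innermost to outermost. Recall ⊕ takes the minimum of its arguments and ⊗ takes their sum. Working out the expression ((-3 ⊕ -5) ⊕ (-2 ⊗ -2)) gives -5.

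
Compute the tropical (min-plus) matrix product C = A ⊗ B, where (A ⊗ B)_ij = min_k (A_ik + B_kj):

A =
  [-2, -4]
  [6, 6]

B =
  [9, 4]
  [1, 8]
A ⊗ B =
  [-3, 2]
  [7, 10]

Apply the min-plus product entry-by-entry:
  C[0][0] = min over k of (A[0][0] + B[0][0] = -2 + 9 = 7, A[0][1] + B[1][0] = -4 + 1 = -3) = -3 (attained at k = 1)
  C[0][1] = min over k of (A[0][0] + B[0][1] = -2 + 4 = 2, A[0][1] + B[1][1] = -4 + 8 = 4) = 2 (attained at k = 0)
  C[1][0] = min over k of (A[1][0] + B[0][0] = 6 + 9 = 15, A[1][1] + B[1][0] = 6 + 1 = 7) = 7 (attained at k = 1)
  C[1][1] = min over k of (A[1][0] + B[0][1] = 6 + 4 = 10, A[1][1] + B[1][1] = 6 + 8 = 14) = 10 (attained at k = 0)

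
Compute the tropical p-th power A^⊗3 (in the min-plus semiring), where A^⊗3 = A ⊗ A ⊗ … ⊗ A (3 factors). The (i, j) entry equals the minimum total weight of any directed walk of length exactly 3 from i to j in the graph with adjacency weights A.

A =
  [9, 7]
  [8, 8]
A^⊗3 =
  [23, 22]
  [23, 23]

Each entry (A^⊗3)_ij equals the minimum over all length-3 walks i = v_0 → v_1 → … → v_3 = j of Σ_t A[v_t][v_{t+1}]. For example, for (i, j) = (0, 1) we minimise over 4 possible intermediate vertex sequences; the minimum is 22, attained along the walk 0 → 1 → 0 → 1.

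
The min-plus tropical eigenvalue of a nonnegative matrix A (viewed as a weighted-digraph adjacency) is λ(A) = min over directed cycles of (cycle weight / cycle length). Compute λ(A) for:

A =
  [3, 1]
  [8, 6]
λ(A) = 3

Enumerate directed cycles and compute their means (weight / length). Sample:
  cycle 0 → 0: weight = 3, length = 1, mean = 3/1 ≈ 3.000
  cycle 1 → 1: weight = 6, length = 1, mean = 6/1 ≈ 6.000
  cycle 0 → 1 → 0: weight = 9, length = 2, mean = 9/2 ≈ 4.500
  cycle 1 → 0 → 1: weight = 9, length = 2, mean = 9/2 ≈ 4.500
Minimum mean = 3.000, attained e.g. along the cycle 0 → 0 with weight 3 and length 1. So λ(A) = 3/1 = 3.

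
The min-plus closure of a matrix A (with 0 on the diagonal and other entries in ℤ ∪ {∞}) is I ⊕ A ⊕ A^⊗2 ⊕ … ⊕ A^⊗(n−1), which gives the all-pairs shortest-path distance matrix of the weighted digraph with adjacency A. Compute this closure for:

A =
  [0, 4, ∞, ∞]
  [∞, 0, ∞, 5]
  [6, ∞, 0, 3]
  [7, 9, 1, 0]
Closure =
  [0, 4, 10, 9]
  [12, 0, 6, 5]
  [6, 10, 0, 3]
  [7, 9, 1, 0]

This is the Floyd-Warshall all-pairs shortest-path computation. For each intermediate vertex k = 0, 1, …, 3, update dist[i][j] ← min(dist[i][j], dist[i][k] + dist[k][j]). The final matrix gives, for each (i, j), the minimum total weight of any directed path from i to j (possibly empty when i = j).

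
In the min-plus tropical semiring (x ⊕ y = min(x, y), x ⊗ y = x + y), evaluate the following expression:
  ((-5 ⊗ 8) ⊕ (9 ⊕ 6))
((-5 ⊗ 8) ⊕ (9 ⊕ 6)) = 3

Expand innermost to outermost. Recall ⊕ takes the minimum of its arguments and ⊗ takes their sum. Working out the expression ((-5 ⊗ 8) ⊕ (9 ⊕ 6)) gives 3.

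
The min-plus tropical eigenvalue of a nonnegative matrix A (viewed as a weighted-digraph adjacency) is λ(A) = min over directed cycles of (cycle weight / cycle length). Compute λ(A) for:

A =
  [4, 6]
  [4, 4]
λ(A) = 4

Enumerate directed cycles and compute their means (weight / length). Sample:
  cycle 0 → 0: weight = 4, length = 1, mean = 4/1 ≈ 4.000
  cycle 1 → 1: weight = 4, length = 1, mean = 4/1 ≈ 4.000
  cycle 0 → 1 → 0: weight = 10, length = 2, mean = 10/2 ≈ 5.000
  cycle 1 → 0 → 1: weight = 10, length = 2, mean = 10/2 ≈ 5.000
Minimum mean = 4.000, attained e.g. along the cycle 0 → 0 with weight 4 and length 1. So λ(A) = 4/1 = 4.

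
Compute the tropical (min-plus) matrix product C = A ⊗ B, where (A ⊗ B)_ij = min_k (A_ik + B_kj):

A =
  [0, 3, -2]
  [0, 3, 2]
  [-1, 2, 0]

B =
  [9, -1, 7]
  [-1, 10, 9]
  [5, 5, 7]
A ⊗ B =
  [2, -1, 5]
  [2, -1, 7]
  [1, -2, 6]

Apply the min-plus product entry-by-entry:
  C[0][0] = min over k of (A[0][0] + B[0][0] = 0 + 9 = 9, A[0][1] + B[1][0] = 3 + -1 = 2, A[0][2] + B[2][0] = -2 + 5 = 3) = 2 (attained at k = 1)
  C[0][1] = min over k of (A[0][0] + B[0][1] = 0 + -1 = -1, A[0][1] + B[1][1] = 3 + 10 = 13, A[0][2] + B[2][1] = -2 + 5 = 3) = -1 (attained at k = 0)
  C[0][2] = min over k of (A[0][0] + B[0][2] = 0 + 7 = 7, A[0][1] + B[1][2] = 3 + 9 = 12, A[0][2] + B[2][2] = -2 + 7 = 5) = 5 (attained at k = 2)
  C[1][0] = min over k of (A[1][0] + B[0][0] = 0 + 9 = 9, A[1][1] + B[1][0] = 3 + -1 = 2, A[1][2] + B[2][0] = 2 + 5 = 7) = 2 (attained at k = 1)
  C[1][1] = min over k of (A[1][0] + B[0][1] = 0 + -1 = -1, A[1][1] + B[1][1] = 3 + 10 = 13, A[1][2] + B[2][1] = 2 + 5 = 7) = -1 (attained at k = 0)
  C[1][2] = min over k of (A[1][0] + B[0][2] = 0 + 7 = 7, A[1][1] + B[1][2] = 3 + 9 = 12, A[1][2] + B[2][2] = 2 + 7 = 9) = 7 (attained at k = 0)
  C[2][0] = min over k of (A[2][0] + B[0][0] = -1 + 9 = 8, A[2][1] + B[1][0] = 2 + -1 = 1, A[2][2] + B[2][0] = 0 + 5 = 5) = 1 (attained at k = 1)
  C[2][1] = min over k of (A[2][0] + B[0][1] = -1 + -1 = -2, A[2][1] + B[1][1] = 2 + 10 = 12, A[2][2] + B[2][1] = 0 + 5 = 5) = -2 (attained at k = 0)
  C[2][2] = min over k of (A[2][0] + B[0][2] = -1 + 7 = 6, A[2][1] + B[1][2] = 2 + 9 = 11, A[2][2] + B[2][2] = 0 + 7 = 7) = 6 (attained at k = 0)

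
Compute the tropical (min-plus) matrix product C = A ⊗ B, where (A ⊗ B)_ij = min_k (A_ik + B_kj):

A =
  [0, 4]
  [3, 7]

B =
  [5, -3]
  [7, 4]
A ⊗ B =
  [5, -3]
  [8, 0]

Apply the min-plus product entry-by-entry:
  C[0][0] = min over k of (A[0][0] + B[0][0] = 0 + 5 = 5, A[0][1] + B[1][0] = 4 + 7 = 11) = 5 (attained at k = 0)
  C[0][1] = min over k of (A[0][0] + B[0][1] = 0 + -3 = -3, A[0][1] + B[1][1] = 4 + 4 = 8) = -3 (attained at k = 0)
  C[1][0] = min over k of (A[1][0] + B[0][0] = 3 + 5 = 8, A[1][1] + B[1][0] = 7 + 7 = 14) = 8 (attained at k = 0)
  C[1][1] = min over k of (A[1][0] + B[0][1] = 3 + -3 = 0, A[1][1] + B[1][1] = 7 + 4 = 11) = 0 (attained at k = 0)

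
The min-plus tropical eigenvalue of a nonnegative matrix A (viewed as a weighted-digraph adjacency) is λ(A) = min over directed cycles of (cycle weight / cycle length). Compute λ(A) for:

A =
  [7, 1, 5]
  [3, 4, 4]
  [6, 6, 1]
λ(A) = 1

Enumerate directed cycles and compute their means (weight / length). Sample:
  cycle 0 → 0: weight = 7, length = 1, mean = 7/1 ≈ 7.000
  cycle 1 → 1: weight = 4, length = 1, mean = 4/1 ≈ 4.000
  cycle 2 → 2: weight = 1, length = 1, mean = 1/1 ≈ 1.000
  cycle 0 → 1 → 0: weight = 4, length = 2, mean = 4/2 ≈ 2.000
  cycle 0 → 2 → 0: weight = 11, length = 2, mean = 11/2 ≈ 5.500
  cycle 1 → 0 → 1: weight = 4, length = 2, mean = 4/2 ≈ 2.000
Minimum mean = 1.000, attained e.g. along the cycle 2 → 2 with weight 1 and length 1. So λ(A) = 1/1 = 1.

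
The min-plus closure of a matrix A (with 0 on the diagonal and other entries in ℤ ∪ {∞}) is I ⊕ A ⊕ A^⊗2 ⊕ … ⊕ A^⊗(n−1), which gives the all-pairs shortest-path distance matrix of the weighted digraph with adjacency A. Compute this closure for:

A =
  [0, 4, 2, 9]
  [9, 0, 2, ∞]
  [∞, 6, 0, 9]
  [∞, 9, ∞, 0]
Closure =
  [0, 4, 2, 9]
  [9, 0, 2, 11]
  [15, 6, 0, 9]
  [18, 9, 11, 0]

This is the Floyd-Warshall all-pairs shortest-path computation. For each intermediate vertex k = 0, 1, …, 3, update dist[i][j] ← min(dist[i][j], dist[i][k] + dist[k][j]). The final matrix gives, for each (i, j), the minimum total weight of any directed path from i to j (possibly empty when i = j).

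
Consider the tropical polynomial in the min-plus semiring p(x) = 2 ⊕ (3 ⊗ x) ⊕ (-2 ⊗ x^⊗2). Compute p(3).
p(3) = 2

A tropical monomial a ⊗ x^⊗i evaluates to a + i · x. Evaluating each term at x = 3:
  Term 0 contributes 2 + 0 · 3 = 2
  Term 1 contributes 3 + 1 · 3 = 6
  Term 2 contributes -2 + 2 · 3 = 4
p(3) = ⊕ of these = min[2, 6, 4] = 2.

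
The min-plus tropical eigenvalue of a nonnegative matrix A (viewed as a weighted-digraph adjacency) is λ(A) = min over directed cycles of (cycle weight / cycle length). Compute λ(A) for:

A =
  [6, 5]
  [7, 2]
λ(A) = 2

Enumerate directed cycles and compute their means (weight / length). Sample:
  cycle 0 → 0: weight = 6, length = 1, mean = 6/1 ≈ 6.000
  cycle 1 → 1: weight = 2, length = 1, mean = 2/1 ≈ 2.000
  cycle 0 → 1 → 0: weight = 12, length = 2, mean = 12/2 ≈ 6.000
  cycle 1 → 0 → 1: weight = 12, length = 2, mean = 12/2 ≈ 6.000
Minimum mean = 2.000, attained e.g. along the cycle 1 → 1 with weight 2 and length 1. So λ(A) = 2/1 = 2.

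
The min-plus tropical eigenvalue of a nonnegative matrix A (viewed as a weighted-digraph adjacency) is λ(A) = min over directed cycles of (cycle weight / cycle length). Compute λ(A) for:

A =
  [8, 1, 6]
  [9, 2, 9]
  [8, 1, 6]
λ(A) = 2

Enumerate directed cycles and compute their means (weight / length). Sample:
  cycle 0 → 0: weight = 8, length = 1, mean = 8/1 ≈ 8.000
  cycle 1 → 1: weight = 2, length = 1, mean = 2/1 ≈ 2.000
  cycle 2 → 2: weight = 6, length = 1, mean = 6/1 ≈ 6.000
  cycle 0 → 1 → 0: weight = 10, length = 2, mean = 10/2 ≈ 5.000
  cycle 0 → 2 → 0: weight = 14, length = 2, mean = 14/2 ≈ 7.000
  cycle 1 → 0 → 1: weight = 10, length = 2, mean = 10/2 ≈ 5.000
Minimum mean = 2.000, attained e.g. along the cycle 1 → 1 with weight 2 and length 1. So λ(A) = 2/1 = 2.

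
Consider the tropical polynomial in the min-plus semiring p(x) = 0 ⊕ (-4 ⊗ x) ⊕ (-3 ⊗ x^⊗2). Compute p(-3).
p(-3) = -9

A tropical monomial a ⊗ x^⊗i evaluates to a + i · x. Evaluating each term at x = -3:
  Term 0 contributes 0 + 0 · -3 = 0
  Term 1 contributes -4 + 1 · -3 = -7
  Term 2 contributes -3 + 2 · -3 = -9
p(-3) = ⊕ of these = min[0, -7, -9] = -9.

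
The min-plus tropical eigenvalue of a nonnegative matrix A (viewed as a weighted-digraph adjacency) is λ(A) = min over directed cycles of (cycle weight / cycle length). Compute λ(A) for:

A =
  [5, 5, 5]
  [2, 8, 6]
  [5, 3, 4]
λ(A) = 10/3

Enumerate directed cycles and compute their means (weight / length). Sample:
  cycle 0 → 0: weight = 5, length = 1, mean = 5/1 ≈ 5.000
  cycle 1 → 1: weight = 8, length = 1, mean = 8/1 ≈ 8.000
  cycle 2 → 2: weight = 4, length = 1, mean = 4/1 ≈ 4.000
  cycle 0 → 1 → 0: weight = 7, length = 2, mean = 7/2 ≈ 3.500
  cycle 0 → 2 → 0: weight = 10, length = 2, mean = 10/2 ≈ 5.000
  cycle 1 → 0 → 1: weight = 7, length = 2, mean = 7/2 ≈ 3.500
Minimum mean = 3.333, attained e.g. along the cycle 0 → 2 → 1 → 0 with weight 10 and length 3. So λ(A) = 10/3 = 10/3.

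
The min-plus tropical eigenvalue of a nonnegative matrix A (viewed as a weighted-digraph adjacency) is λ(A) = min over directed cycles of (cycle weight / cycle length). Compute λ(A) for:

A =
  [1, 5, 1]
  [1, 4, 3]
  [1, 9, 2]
λ(A) = 1

Enumerate directed cycles and compute their means (weight / length). Sample:
  cycle 0 → 0: weight = 1, length = 1, mean = 1/1 ≈ 1.000
  cycle 1 → 1: weight = 4, length = 1, mean = 4/1 ≈ 4.000
  cycle 2 → 2: weight = 2, length = 1, mean = 2/1 ≈ 2.000
  cycle 0 → 1 → 0: weight = 6, length = 2, mean = 6/2 ≈ 3.000
  cycle 0 → 2 → 0: weight = 2, length = 2, mean = 2/2 ≈ 1.000
  cycle 1 → 0 → 1: weight = 6, length = 2, mean = 6/2 ≈ 3.000
Minimum mean = 1.000, attained e.g. along the cycle 0 → 0 with weight 1 and length 1. So λ(A) = 1/1 = 1.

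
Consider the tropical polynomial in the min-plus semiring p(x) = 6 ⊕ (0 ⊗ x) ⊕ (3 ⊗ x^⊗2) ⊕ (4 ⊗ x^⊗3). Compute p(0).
p(0) = 0

A tropical monomial a ⊗ x^⊗i evaluates to a + i · x. Evaluating each term at x = 0:
  Term 0 contributes 6 + 0 · 0 = 6
  Term 1 contributes 0 + 1 · 0 = 0
  Term 2 contributes 3 + 2 · 0 = 3
  Term 3 contributes 4 + 3 · 0 = 4
p(0) = ⊕ of these = min[6, 0, 3, 4] = 0.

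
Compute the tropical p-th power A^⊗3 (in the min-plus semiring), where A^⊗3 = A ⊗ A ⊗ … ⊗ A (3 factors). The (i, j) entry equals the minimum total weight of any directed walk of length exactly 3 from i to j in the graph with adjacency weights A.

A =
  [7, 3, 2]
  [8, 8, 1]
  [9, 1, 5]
A^⊗3 =
  [11, 5, 4]
  [10, 7, 3]
  [11, 3, 7]

Each entry (A^⊗3)_ij equals the minimum over all length-3 walks i = v_0 → v_1 → … → v_3 = j of Σ_t A[v_t][v_{t+1}]. For example, for (i, j) = (0, 2) we minimise over 9 possible intermediate vertex sequences; the minimum is 4, attained along the walk 0 → 2 → 1 → 2.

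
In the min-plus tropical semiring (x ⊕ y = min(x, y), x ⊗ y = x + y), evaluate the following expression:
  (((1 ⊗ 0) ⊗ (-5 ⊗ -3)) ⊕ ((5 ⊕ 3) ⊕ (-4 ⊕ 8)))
(((1 ⊗ 0) ⊗ (-5 ⊗ -3)) ⊕ ((5 ⊕ 3) ⊕ (-4 ⊕ 8))) = -7

Expand innermost to outermost. Recall ⊕ takes the minimum of its arguments and ⊗ takes their sum. Working out the expression (((1 ⊗ 0) ⊗ (-5 ⊗ -3)) ⊕ ((5 ⊕ 3) ⊕ (-4 ⊕ 8))) gives -7.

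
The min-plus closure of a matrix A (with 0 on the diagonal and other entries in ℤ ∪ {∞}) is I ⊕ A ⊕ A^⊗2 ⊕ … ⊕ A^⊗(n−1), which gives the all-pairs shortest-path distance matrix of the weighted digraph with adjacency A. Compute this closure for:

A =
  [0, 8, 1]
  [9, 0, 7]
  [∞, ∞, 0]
Closure =
  [0, 8, 1]
  [9, 0, 7]
  [∞, ∞, 0]

This is the Floyd-Warshall all-pairs shortest-path computation. For each intermediate vertex k = 0, 1, …, 2, update dist[i][j] ← min(dist[i][j], dist[i][k] + dist[k][j]). The final matrix gives, for each (i, j), the minimum total weight of any directed path from i to j (possibly empty when i = j).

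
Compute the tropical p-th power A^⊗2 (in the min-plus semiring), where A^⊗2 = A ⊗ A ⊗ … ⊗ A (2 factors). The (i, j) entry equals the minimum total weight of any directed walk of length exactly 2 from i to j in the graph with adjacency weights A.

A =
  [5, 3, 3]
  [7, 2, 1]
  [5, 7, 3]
A^⊗2 =
  [8, 5, 4]
  [6, 4, 3]
  [8, 8, 6]

Each entry (A^⊗2)_ij equals the minimum over all length-2 walks i = v_0 → v_1 → … → v_2 = j of Σ_t A[v_t][v_{t+1}]. For example, for (i, j) = (0, 2) we minimise over 3 possible intermediate vertex sequences; the minimum is 4, attained along the walk 0 → 1 → 2.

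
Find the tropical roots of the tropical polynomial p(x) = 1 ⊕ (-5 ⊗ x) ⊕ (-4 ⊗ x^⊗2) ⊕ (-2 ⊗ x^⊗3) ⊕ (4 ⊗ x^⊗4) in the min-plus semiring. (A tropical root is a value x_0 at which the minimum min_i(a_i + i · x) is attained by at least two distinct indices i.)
Roots: {-6, -2, -1, 6}

Each tropical root is a break point of the lower envelope of the lines y = a_i + i · x (there are 5 lines, with slopes 0, 1, ..., 4). Only the lines that attain the minimum somewhere contribute to roots; other lines are dominated. Here the surviving (envelope) indices are i = 4, i = 3, i = 2, i = 1, i = 0.
Intersections between consecutive envelope lines give the roots: for adjacent envelope indices i < j the intersection is x = (a_i − a_j) / (j − i). Reading off the sorted break points: {-6, -2, -1, 6}.
Verification: at each break x_0, at least two indices attain the minimum of min_i(a_i + i · x_0).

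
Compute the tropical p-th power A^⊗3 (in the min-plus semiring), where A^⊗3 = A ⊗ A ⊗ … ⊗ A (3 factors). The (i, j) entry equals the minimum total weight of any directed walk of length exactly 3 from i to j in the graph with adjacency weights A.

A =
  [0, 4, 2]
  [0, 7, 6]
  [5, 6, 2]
A^⊗3 =
  [0, 4, 2]
  [0, 4, 2]
  [5, 9, 6]

Each entry (A^⊗3)_ij equals the minimum over all length-3 walks i = v_0 → v_1 → … → v_3 = j of Σ_t A[v_t][v_{t+1}]. For example, for (i, j) = (0, 2) we minimise over 9 possible intermediate vertex sequences; the minimum is 2, attained along the walk 0 → 0 → 0 → 2.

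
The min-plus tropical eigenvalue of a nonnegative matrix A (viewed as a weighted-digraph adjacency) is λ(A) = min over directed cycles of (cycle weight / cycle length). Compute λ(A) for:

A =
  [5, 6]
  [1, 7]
λ(A) = 7/2

Enumerate directed cycles and compute their means (weight / length). Sample:
  cycle 0 → 0: weight = 5, length = 1, mean = 5/1 ≈ 5.000
  cycle 1 → 1: weight = 7, length = 1, mean = 7/1 ≈ 7.000
  cycle 0 → 1 → 0: weight = 7, length = 2, mean = 7/2 ≈ 3.500
  cycle 1 → 0 → 1: weight = 7, length = 2, mean = 7/2 ≈ 3.500
Minimum mean = 3.500, attained e.g. along the cycle 0 → 1 → 0 with weight 7 and length 2. So λ(A) = 7/2 = 7/2.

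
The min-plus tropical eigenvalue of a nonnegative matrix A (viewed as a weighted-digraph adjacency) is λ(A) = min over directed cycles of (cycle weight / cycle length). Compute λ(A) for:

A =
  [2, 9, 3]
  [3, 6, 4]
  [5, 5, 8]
λ(A) = 2

Enumerate directed cycles and compute their means (weight / length). Sample:
  cycle 0 → 0: weight = 2, length = 1, mean = 2/1 ≈ 2.000
  cycle 1 → 1: weight = 6, length = 1, mean = 6/1 ≈ 6.000
  cycle 2 → 2: weight = 8, length = 1, mean = 8/1 ≈ 8.000
  cycle 0 → 1 → 0: weight = 12, length = 2, mean = 12/2 ≈ 6.000
  cycle 0 → 2 → 0: weight = 8, length = 2, mean = 8/2 ≈ 4.000
  cycle 1 → 0 → 1: weight = 12, length = 2, mean = 12/2 ≈ 6.000
Minimum mean = 2.000, attained e.g. along the cycle 0 → 0 with weight 2 and length 1. So λ(A) = 2/1 = 2.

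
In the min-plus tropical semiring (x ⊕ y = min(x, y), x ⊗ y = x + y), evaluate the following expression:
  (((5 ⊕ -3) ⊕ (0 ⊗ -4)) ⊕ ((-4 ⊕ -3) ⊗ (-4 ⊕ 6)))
(((5 ⊕ -3) ⊕ (0 ⊗ -4)) ⊕ ((-4 ⊕ -3) ⊗ (-4 ⊕ 6))) = -8

Expand innermost to outermost. Recall ⊕ takes the minimum of its arguments and ⊗ takes their sum. Working out the expression (((5 ⊕ -3) ⊕ (0 ⊗ -4)) ⊕ ((-4 ⊕ -3) ⊗ (-4 ⊕ 6))) gives -8.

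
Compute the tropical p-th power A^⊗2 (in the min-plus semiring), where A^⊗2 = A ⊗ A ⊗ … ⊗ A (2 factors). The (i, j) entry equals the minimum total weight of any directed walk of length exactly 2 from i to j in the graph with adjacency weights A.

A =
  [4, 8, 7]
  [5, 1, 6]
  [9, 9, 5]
A^⊗2 =
  [8, 9, 11]
  [6, 2, 7]
  [13, 10, 10]

Each entry (A^⊗2)_ij equals the minimum over all length-2 walks i = v_0 → v_1 → … → v_2 = j of Σ_t A[v_t][v_{t+1}]. For example, for (i, j) = (0, 2) we minimise over 3 possible intermediate vertex sequences; the minimum is 11, attained along the walk 0 → 0 → 2.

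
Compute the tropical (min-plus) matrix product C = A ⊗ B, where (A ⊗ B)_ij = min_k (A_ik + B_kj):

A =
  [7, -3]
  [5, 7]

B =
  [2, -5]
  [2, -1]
A ⊗ B =
  [-1, -4]
  [7, 0]

Apply the min-plus product entry-by-entry:
  C[0][0] = min over k of (A[0][0] + B[0][0] = 7 + 2 = 9, A[0][1] + B[1][0] = -3 + 2 = -1) = -1 (attained at k = 1)
  C[0][1] = min over k of (A[0][0] + B[0][1] = 7 + -5 = 2, A[0][1] + B[1][1] = -3 + -1 = -4) = -4 (attained at k = 1)
  C[1][0] = min over k of (A[1][0] + B[0][0] = 5 + 2 = 7, A[1][1] + B[1][0] = 7 + 2 = 9) = 7 (attained at k = 0)
  C[1][1] = min over k of (A[1][0] + B[0][1] = 5 + -5 = 0, A[1][1] + B[1][1] = 7 + -1 = 6) = 0 (attained at k = 0)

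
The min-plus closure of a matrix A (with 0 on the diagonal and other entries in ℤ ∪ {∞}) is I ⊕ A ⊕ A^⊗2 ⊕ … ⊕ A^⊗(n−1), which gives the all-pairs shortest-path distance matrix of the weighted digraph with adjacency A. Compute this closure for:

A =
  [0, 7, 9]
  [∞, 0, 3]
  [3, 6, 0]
Closure =
  [0, 7, 9]
  [6, 0, 3]
  [3, 6, 0]

This is the Floyd-Warshall all-pairs shortest-path computation. For each intermediate vertex k = 0, 1, …, 2, update dist[i][j] ← min(dist[i][j], dist[i][k] + dist[k][j]). The final matrix gives, for each (i, j), the minimum total weight of any directed path from i to j (possibly empty when i = j).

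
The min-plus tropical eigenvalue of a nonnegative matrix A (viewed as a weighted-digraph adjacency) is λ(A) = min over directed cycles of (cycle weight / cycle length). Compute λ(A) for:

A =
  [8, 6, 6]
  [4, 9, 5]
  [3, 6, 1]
λ(A) = 1

Enumerate directed cycles and compute their means (weight / length). Sample:
  cycle 0 → 0: weight = 8, length = 1, mean = 8/1 ≈ 8.000
  cycle 1 → 1: weight = 9, length = 1, mean = 9/1 ≈ 9.000
  cycle 2 → 2: weight = 1, length = 1, mean = 1/1 ≈ 1.000
  cycle 0 → 1 → 0: weight = 10, length = 2, mean = 10/2 ≈ 5.000
  cycle 0 → 2 → 0: weight = 9, length = 2, mean = 9/2 ≈ 4.500
  cycle 1 → 0 → 1: weight = 10, length = 2, mean = 10/2 ≈ 5.000
Minimum mean = 1.000, attained e.g. along the cycle 2 → 2 with weight 1 and length 1. So λ(A) = 1/1 = 1.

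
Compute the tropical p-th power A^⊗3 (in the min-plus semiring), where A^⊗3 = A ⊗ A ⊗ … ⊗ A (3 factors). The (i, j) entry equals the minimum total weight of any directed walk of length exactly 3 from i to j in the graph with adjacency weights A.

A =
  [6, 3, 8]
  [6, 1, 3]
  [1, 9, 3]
A^⊗3 =
  [7, 5, 7]
  [5, 3, 5]
  [7, 5, 7]

Each entry (A^⊗3)_ij equals the minimum over all length-3 walks i = v_0 → v_1 → … → v_3 = j of Σ_t A[v_t][v_{t+1}]. For example, for (i, j) = (0, 2) we minimise over 9 possible intermediate vertex sequences; the minimum is 7, attained along the walk 0 → 1 → 1 → 2.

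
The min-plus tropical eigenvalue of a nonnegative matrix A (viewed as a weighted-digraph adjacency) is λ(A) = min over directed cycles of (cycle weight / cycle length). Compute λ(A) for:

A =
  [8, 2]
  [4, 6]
λ(A) = 3

Enumerate directed cycles and compute their means (weight / length). Sample:
  cycle 0 → 0: weight = 8, length = 1, mean = 8/1 ≈ 8.000
  cycle 1 → 1: weight = 6, length = 1, mean = 6/1 ≈ 6.000
  cycle 0 → 1 → 0: weight = 6, length = 2, mean = 6/2 ≈ 3.000
  cycle 1 → 0 → 1: weight = 6, length = 2, mean = 6/2 ≈ 3.000
Minimum mean = 3.000, attained e.g. along the cycle 0 → 1 → 0 with weight 6 and length 2. So λ(A) = 6/2 = 3.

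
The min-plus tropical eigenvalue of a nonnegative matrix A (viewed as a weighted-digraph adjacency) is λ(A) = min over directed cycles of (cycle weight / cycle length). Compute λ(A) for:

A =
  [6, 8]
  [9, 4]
λ(A) = 4

Enumerate directed cycles and compute their means (weight / length). Sample:
  cycle 0 → 0: weight = 6, length = 1, mean = 6/1 ≈ 6.000
  cycle 1 → 1: weight = 4, length = 1, mean = 4/1 ≈ 4.000
  cycle 0 → 1 → 0: weight = 17, length = 2, mean = 17/2 ≈ 8.500
  cycle 1 → 0 → 1: weight = 17, length = 2, mean = 17/2 ≈ 8.500
Minimum mean = 4.000, attained e.g. along the cycle 1 → 1 with weight 4 and length 1. So λ(A) = 4/1 = 4.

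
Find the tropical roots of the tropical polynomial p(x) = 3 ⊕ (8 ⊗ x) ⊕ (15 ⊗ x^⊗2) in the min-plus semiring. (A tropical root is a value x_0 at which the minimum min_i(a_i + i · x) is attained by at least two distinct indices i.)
Roots: {-7, -5}

Each tropical root is a break point of the lower envelope of the lines y = a_i + i · x (there are 3 lines, with slopes 0, 1, ..., 2). Only the lines that attain the minimum somewhere contribute to roots; other lines are dominated. Here the surviving (envelope) indices are i = 2, i = 1, i = 0.
Intersections between consecutive envelope lines give the roots: for adjacent envelope indices i < j the intersection is x = (a_i − a_j) / (j − i). Reading off the sorted break points: {-7, -5}.
Verification: at each break x_0, at least two indices attain the minimum of min_i(a_i + i · x_0).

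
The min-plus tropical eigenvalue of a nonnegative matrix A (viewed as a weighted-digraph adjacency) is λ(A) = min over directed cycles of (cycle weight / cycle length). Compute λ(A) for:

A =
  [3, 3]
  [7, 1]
λ(A) = 1

Enumerate directed cycles and compute their means (weight / length). Sample:
  cycle 0 → 0: weight = 3, length = 1, mean = 3/1 ≈ 3.000
  cycle 1 → 1: weight = 1, length = 1, mean = 1/1 ≈ 1.000
  cycle 0 → 1 → 0: weight = 10, length = 2, mean = 10/2 ≈ 5.000
  cycle 1 → 0 → 1: weight = 10, length = 2, mean = 10/2 ≈ 5.000
Minimum mean = 1.000, attained e.g. along the cycle 1 → 1 with weight 1 and length 1. So λ(A) = 1/1 = 1.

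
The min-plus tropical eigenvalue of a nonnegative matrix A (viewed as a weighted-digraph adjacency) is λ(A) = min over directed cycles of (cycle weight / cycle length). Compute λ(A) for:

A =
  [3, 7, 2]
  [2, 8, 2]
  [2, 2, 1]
λ(A) = 1

Enumerate directed cycles and compute their means (weight / length). Sample:
  cycle 0 → 0: weight = 3, length = 1, mean = 3/1 ≈ 3.000
  cycle 1 → 1: weight = 8, length = 1, mean = 8/1 ≈ 8.000
  cycle 2 → 2: weight = 1, length = 1, mean = 1/1 ≈ 1.000
  cycle 0 → 1 → 0: weight = 9, length = 2, mean = 9/2 ≈ 4.500
  cycle 0 → 2 → 0: weight = 4, length = 2, mean = 4/2 ≈ 2.000
  cycle 1 → 0 → 1: weight = 9, length = 2, mean = 9/2 ≈ 4.500
Minimum mean = 1.000, attained e.g. along the cycle 2 → 2 with weight 1 and length 1. So λ(A) = 1/1 = 1.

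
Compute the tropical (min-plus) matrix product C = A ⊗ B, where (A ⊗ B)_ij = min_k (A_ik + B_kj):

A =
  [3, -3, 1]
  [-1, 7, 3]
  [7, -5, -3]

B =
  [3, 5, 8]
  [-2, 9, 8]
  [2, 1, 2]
A ⊗ B =
  [-5, 2, 3]
  [2, 4, 5]
  [-7, -2, -1]

Apply the min-plus product entry-by-entry:
  C[0][0] = min over k of (A[0][0] + B[0][0] = 3 + 3 = 6, A[0][1] + B[1][0] = -3 + -2 = -5, A[0][2] + B[2][0] = 1 + 2 = 3) = -5 (attained at k = 1)
  C[0][1] = min over k of (A[0][0] + B[0][1] = 3 + 5 = 8, A[0][1] + B[1][1] = -3 + 9 = 6, A[0][2] + B[2][1] = 1 + 1 = 2) = 2 (attained at k = 2)
  C[0][2] = min over k of (A[0][0] + B[0][2] = 3 + 8 = 11, A[0][1] + B[1][2] = -3 + 8 = 5, A[0][2] + B[2][2] = 1 + 2 = 3) = 3 (attained at k = 2)
  C[1][0] = min over k of (A[1][0] + B[0][0] = -1 + 3 = 2, A[1][1] + B[1][0] = 7 + -2 = 5, A[1][2] + B[2][0] = 3 + 2 = 5) = 2 (attained at k = 0)
  C[1][1] = min over k of (A[1][0] + B[0][1] = -1 + 5 = 4, A[1][1] + B[1][1] = 7 + 9 = 16, A[1][2] + B[2][1] = 3 + 1 = 4) = 4 (attained at k = 0)
  C[1][2] = min over k of (A[1][0] + B[0][2] = -1 + 8 = 7, A[1][1] + B[1][2] = 7 + 8 = 15, A[1][2] + B[2][2] = 3 + 2 = 5) = 5 (attained at k = 2)
  C[2][0] = min over k of (A[2][0] + B[0][0] = 7 + 3 = 10, A[2][1] + B[1][0] = -5 + -2 = -7, A[2][2] + B[2][0] = -3 + 2 = -1) = -7 (attained at k = 1)
  C[2][1] = min over k of (A[2][0] + B[0][1] = 7 + 5 = 12, A[2][1] + B[1][1] = -5 + 9 = 4, A[2][2] + B[2][1] = -3 + 1 = -2) = -2 (attained at k = 2)
  C[2][2] = min over k of (A[2][0] + B[0][2] = 7 + 8 = 15, A[2][1] + B[1][2] = -5 + 8 = 3, A[2][2] + B[2][2] = -3 + 2 = -1) = -1 (attained at k = 2)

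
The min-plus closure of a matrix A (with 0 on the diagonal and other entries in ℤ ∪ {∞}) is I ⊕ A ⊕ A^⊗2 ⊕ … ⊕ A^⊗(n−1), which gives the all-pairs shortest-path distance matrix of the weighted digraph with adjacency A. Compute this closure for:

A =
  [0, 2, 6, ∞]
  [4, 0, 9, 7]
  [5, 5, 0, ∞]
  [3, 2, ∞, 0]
Closure =
  [0, 2, 6, 9]
  [4, 0, 9, 7]
  [5, 5, 0, 12]
  [3, 2, 9, 0]

This is the Floyd-Warshall all-pairs shortest-path computation. For each intermediate vertex k = 0, 1, …, 3, update dist[i][j] ← min(dist[i][j], dist[i][k] + dist[k][j]). The final matrix gives, for each (i, j), the minimum total weight of any directed path from i to j (possibly empty when i = j).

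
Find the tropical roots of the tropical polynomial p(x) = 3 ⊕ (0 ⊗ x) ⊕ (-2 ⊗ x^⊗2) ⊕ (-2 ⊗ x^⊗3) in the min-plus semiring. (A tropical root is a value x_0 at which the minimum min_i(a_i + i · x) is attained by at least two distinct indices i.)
Roots: {0, 2, 3}

Each tropical root is a break point of the lower envelope of the lines y = a_i + i · x (there are 4 lines, with slopes 0, 1, ..., 3). Only the lines that attain the minimum somewhere contribute to roots; other lines are dominated. Here the surviving (envelope) indices are i = 3, i = 2, i = 1, i = 0.
Intersections between consecutive envelope lines give the roots: for adjacent envelope indices i < j the intersection is x = (a_i − a_j) / (j − i). Reading off the sorted break points: {0, 2, 3}.
Verification: at each break x_0, at least two indices attain the minimum of min_i(a_i + i · x_0).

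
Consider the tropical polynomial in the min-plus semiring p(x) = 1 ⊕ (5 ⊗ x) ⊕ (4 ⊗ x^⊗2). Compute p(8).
p(8) = 1

A tropical monomial a ⊗ x^⊗i evaluates to a + i · x. Evaluating each term at x = 8:
  Term 0 contributes 1 + 0 · 8 = 1
  Term 1 contributes 5 + 1 · 8 = 13
  Term 2 contributes 4 + 2 · 8 = 20
p(8) = ⊕ of these = min[1, 13, 20] = 1.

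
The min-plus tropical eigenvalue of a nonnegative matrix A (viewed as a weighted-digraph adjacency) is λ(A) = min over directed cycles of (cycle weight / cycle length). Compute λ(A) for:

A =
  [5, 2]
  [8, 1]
λ(A) = 1

Enumerate directed cycles and compute their means (weight / length). Sample:
  cycle 0 → 0: weight = 5, length = 1, mean = 5/1 ≈ 5.000
  cycle 1 → 1: weight = 1, length = 1, mean = 1/1 ≈ 1.000
  cycle 0 → 1 → 0: weight = 10, length = 2, mean = 10/2 ≈ 5.000
  cycle 1 → 0 → 1: weight = 10, length = 2, mean = 10/2 ≈ 5.000
Minimum mean = 1.000, attained e.g. along the cycle 1 → 1 with weight 1 and length 1. So λ(A) = 1/1 = 1.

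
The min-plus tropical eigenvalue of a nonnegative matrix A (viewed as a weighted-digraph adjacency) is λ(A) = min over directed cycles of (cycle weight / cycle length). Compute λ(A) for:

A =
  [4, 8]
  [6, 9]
λ(A) = 4

Enumerate directed cycles and compute their means (weight / length). Sample:
  cycle 0 → 0: weight = 4, length = 1, mean = 4/1 ≈ 4.000
  cycle 1 → 1: weight = 9, length = 1, mean = 9/1 ≈ 9.000
  cycle 0 → 1 → 0: weight = 14, length = 2, mean = 14/2 ≈ 7.000
  cycle 1 → 0 → 1: weight = 14, length = 2, mean = 14/2 ≈ 7.000
Minimum mean = 4.000, attained e.g. along the cycle 0 → 0 with weight 4 and length 1. So λ(A) = 4/1 = 4.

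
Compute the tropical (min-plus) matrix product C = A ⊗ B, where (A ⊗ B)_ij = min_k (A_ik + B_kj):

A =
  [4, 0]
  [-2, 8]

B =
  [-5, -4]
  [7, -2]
A ⊗ B =
  [-1, -2]
  [-7, -6]

Apply the min-plus product entry-by-entry:
  C[0][0] = min over k of (A[0][0] + B[0][0] = 4 + -5 = -1, A[0][1] + B[1][0] = 0 + 7 = 7) = -1 (attained at k = 0)
  C[0][1] = min over k of (A[0][0] + B[0][1] = 4 + -4 = 0, A[0][1] + B[1][1] = 0 + -2 = -2) = -2 (attained at k = 1)
  C[1][0] = min over k of (A[1][0] + B[0][0] = -2 + -5 = -7, A[1][1] + B[1][0] = 8 + 7 = 15) = -7 (attained at k = 0)
  C[1][1] = min over k of (A[1][0] + B[0][1] = -2 + -4 = -6, A[1][1] + B[1][1] = 8 + -2 = 6) = -6 (attained at k = 0)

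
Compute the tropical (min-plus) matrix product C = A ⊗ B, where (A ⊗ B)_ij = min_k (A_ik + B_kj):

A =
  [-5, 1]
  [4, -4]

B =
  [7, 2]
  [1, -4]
A ⊗ B =
  [2, -3]
  [-3, -8]

Apply the min-plus product entry-by-entry:
  C[0][0] = min over k of (A[0][0] + B[0][0] = -5 + 7 = 2, A[0][1] + B[1][0] = 1 + 1 = 2) = 2 (attained at k = 0)
  C[0][1] = min over k of (A[0][0] + B[0][1] = -5 + 2 = -3, A[0][1] + B[1][1] = 1 + -4 = -3) = -3 (attained at k = 0)
  C[1][0] = min over k of (A[1][0] + B[0][0] = 4 + 7 = 11, A[1][1] + B[1][0] = -4 + 1 = -3) = -3 (attained at k = 1)
  C[1][1] = min over k of (A[1][0] + B[0][1] = 4 + 2 = 6, A[1][1] + B[1][1] = -4 + -4 = -8) = -8 (attained at k = 1)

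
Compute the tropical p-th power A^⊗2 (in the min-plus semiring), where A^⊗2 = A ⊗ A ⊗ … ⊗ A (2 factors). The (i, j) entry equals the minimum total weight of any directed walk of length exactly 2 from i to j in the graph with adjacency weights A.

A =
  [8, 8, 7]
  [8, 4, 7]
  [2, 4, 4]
A^⊗2 =
  [9, 11, 11]
  [9, 8, 11]
  [6, 8, 8]

Each entry (A^⊗2)_ij equals the minimum over all length-2 walks i = v_0 → v_1 → … → v_2 = j of Σ_t A[v_t][v_{t+1}]. For example, for (i, j) = (0, 2) we minimise over 3 possible intermediate vertex sequences; the minimum is 11, attained along the walk 0 → 2 → 2.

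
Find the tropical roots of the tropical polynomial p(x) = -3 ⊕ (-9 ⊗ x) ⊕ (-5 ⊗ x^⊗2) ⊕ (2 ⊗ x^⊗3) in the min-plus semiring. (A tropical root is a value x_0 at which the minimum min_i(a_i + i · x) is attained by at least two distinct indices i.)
Roots: {-7, -4, 6}

Each tropical root is a break point of the lower envelope of the lines y = a_i + i · x (there are 4 lines, with slopes 0, 1, ..., 3). Only the lines that attain the minimum somewhere contribute to roots; other lines are dominated. Here the surviving (envelope) indices are i = 3, i = 2, i = 1, i = 0.
Intersections between consecutive envelope lines give the roots: for adjacent envelope indices i < j the intersection is x = (a_i − a_j) / (j − i). Reading off the sorted break points: {-7, -4, 6}.
Verification: at each break x_0, at least two indices attain the minimum of min_i(a_i + i · x_0).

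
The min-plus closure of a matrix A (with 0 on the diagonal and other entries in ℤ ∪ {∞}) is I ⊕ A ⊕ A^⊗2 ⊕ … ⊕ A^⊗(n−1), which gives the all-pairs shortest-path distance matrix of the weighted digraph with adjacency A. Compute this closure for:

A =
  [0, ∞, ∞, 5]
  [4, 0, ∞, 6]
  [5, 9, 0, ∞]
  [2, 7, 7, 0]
Closure =
  [0, 12, 12, 5]
  [4, 0, 13, 6]
  [5, 9, 0, 10]
  [2, 7, 7, 0]

This is the Floyd-Warshall all-pairs shortest-path computation. For each intermediate vertex k = 0, 1, …, 3, update dist[i][j] ← min(dist[i][j], dist[i][k] + dist[k][j]). The final matrix gives, for each (i, j), the minimum total weight of any directed path from i to j (possibly empty when i = j).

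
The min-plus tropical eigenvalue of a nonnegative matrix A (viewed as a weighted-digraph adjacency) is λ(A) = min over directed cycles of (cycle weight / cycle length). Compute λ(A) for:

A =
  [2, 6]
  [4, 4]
λ(A) = 2

Enumerate directed cycles and compute their means (weight / length). Sample:
  cycle 0 → 0: weight = 2, length = 1, mean = 2/1 ≈ 2.000
  cycle 1 → 1: weight = 4, length = 1, mean = 4/1 ≈ 4.000
  cycle 0 → 1 → 0: weight = 10, length = 2, mean = 10/2 ≈ 5.000
  cycle 1 → 0 → 1: weight = 10, length = 2, mean = 10/2 ≈ 5.000
Minimum mean = 2.000, attained e.g. along the cycle 0 → 0 with weight 2 and length 1. So λ(A) = 2/1 = 2.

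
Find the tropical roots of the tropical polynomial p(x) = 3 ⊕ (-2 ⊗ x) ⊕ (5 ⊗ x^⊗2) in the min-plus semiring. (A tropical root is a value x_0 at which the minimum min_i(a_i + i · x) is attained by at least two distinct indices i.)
Roots: {-7, 5}

Each tropical root is a break point of the lower envelope of the lines y = a_i + i · x (there are 3 lines, with slopes 0, 1, ..., 2). Only the lines that attain the minimum somewhere contribute to roots; other lines are dominated. Here the surviving (envelope) indices are i = 2, i = 1, i = 0.
Intersections between consecutive envelope lines give the roots: for adjacent envelope indices i < j the intersection is x = (a_i − a_j) / (j − i). Reading off the sorted break points: {-7, 5}.
Verification: at each break x_0, at least two indices attain the minimum of min_i(a_i + i · x_0).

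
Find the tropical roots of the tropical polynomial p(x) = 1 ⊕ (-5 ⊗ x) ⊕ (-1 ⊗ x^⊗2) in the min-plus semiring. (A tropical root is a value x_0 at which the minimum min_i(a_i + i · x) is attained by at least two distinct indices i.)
Roots: {-4, 6}

Each tropical root is a break point of the lower envelope of the lines y = a_i + i · x (there are 3 lines, with slopes 0, 1, ..., 2). Only the lines that attain the minimum somewhere contribute to roots; other lines are dominated. Here the surviving (envelope) indices are i = 2, i = 1, i = 0.
Intersections between consecutive envelope lines give the roots: for adjacent envelope indices i < j the intersection is x = (a_i − a_j) / (j − i). Reading off the sorted break points: {-4, 6}.
Verification: at each break x_0, at least two indices attain the minimum of min_i(a_i + i · x_0).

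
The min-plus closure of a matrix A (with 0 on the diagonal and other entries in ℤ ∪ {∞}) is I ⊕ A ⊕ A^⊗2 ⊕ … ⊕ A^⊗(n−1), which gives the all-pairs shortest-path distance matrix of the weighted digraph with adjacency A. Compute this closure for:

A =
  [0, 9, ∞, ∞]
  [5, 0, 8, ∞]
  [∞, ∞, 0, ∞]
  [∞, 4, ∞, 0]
Closure =
  [0, 9, 17, ∞]
  [5, 0, 8, ∞]
  [∞, ∞, 0, ∞]
  [9, 4, 12, 0]

This is the Floyd-Warshall all-pairs shortest-path computation. For each intermediate vertex k = 0, 1, …, 3, update dist[i][j] ← min(dist[i][j], dist[i][k] + dist[k][j]). The final matrix gives, for each (i, j), the minimum total weight of any directed path from i to j (possibly empty when i = j).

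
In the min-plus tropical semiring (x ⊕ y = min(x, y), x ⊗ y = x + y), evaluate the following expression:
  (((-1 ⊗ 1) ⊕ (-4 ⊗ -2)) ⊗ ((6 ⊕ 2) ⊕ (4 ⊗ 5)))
(((-1 ⊗ 1) ⊕ (-4 ⊗ -2)) ⊗ ((6 ⊕ 2) ⊕ (4 ⊗ 5))) = -4

Expand innermost to outermost. Recall ⊕ takes the minimum of its arguments and ⊗ takes their sum. Working out the expression (((-1 ⊗ 1) ⊕ (-4 ⊗ -2)) ⊗ ((6 ⊕ 2) ⊕ (4 ⊗ 5))) gives -4.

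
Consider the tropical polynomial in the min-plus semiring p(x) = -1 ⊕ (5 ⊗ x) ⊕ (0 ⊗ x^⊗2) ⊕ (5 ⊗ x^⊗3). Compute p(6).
p(6) = -1

A tropical monomial a ⊗ x^⊗i evaluates to a + i · x. Evaluating each term at x = 6:
  Term 0 contributes -1 + 0 · 6 = -1
  Term 1 contributes 5 + 1 · 6 = 11
  Term 2 contributes 0 + 2 · 6 = 12
  Term 3 contributes 5 + 3 · 6 = 23
p(6) = ⊕ of these = min[-1, 11, 12, 23] = -1.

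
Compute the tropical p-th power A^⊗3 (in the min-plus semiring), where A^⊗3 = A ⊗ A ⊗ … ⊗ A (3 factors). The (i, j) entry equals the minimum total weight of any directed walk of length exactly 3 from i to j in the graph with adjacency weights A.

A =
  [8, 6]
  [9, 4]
A^⊗3 =
  [19, 14]
  [17, 12]

Each entry (A^⊗3)_ij equals the minimum over all length-3 walks i = v_0 → v_1 → … → v_3 = j of Σ_t A[v_t][v_{t+1}]. For example, for (i, j) = (0, 1) we minimise over 4 possible intermediate vertex sequences; the minimum is 14, attained along the walk 0 → 1 → 1 → 1.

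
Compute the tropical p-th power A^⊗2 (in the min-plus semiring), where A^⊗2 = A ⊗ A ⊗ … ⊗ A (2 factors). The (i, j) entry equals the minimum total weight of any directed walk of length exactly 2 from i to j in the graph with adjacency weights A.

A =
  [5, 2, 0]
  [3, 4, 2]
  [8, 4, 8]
A^⊗2 =
  [5, 4, 4]
  [7, 5, 3]
  [7, 8, 6]

Each entry (A^⊗2)_ij equals the minimum over all length-2 walks i = v_0 → v_1 → … → v_2 = j of Σ_t A[v_t][v_{t+1}]. For example, for (i, j) = (0, 2) we minimise over 3 possible intermediate vertex sequences; the minimum is 4, attained along the walk 0 → 1 → 2.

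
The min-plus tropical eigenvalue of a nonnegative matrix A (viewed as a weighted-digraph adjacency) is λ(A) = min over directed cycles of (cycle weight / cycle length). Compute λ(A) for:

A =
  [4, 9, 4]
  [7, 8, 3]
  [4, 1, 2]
λ(A) = 2

Enumerate directed cycles and compute their means (weight / length). Sample:
  cycle 0 → 0: weight = 4, length = 1, mean = 4/1 ≈ 4.000
  cycle 1 → 1: weight = 8, length = 1, mean = 8/1 ≈ 8.000
  cycle 2 → 2: weight = 2, length = 1, mean = 2/1 ≈ 2.000
  cycle 0 → 1 → 0: weight = 16, length = 2, mean = 16/2 ≈ 8.000
  cycle 0 → 2 → 0: weight = 8, length = 2, mean = 8/2 ≈ 4.000
  cycle 1 → 0 → 1: weight = 16, length = 2, mean = 16/2 ≈ 8.000
Minimum mean = 2.000, attained e.g. along the cycle 2 → 2 with weight 2 and length 1. So λ(A) = 2/1 = 2.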